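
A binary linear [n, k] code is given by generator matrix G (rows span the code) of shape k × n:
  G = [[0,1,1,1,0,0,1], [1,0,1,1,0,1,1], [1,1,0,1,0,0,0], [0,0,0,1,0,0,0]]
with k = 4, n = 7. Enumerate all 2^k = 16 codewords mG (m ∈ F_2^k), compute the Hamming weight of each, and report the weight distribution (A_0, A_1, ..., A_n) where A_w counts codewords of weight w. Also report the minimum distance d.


Weight distribution: A_0 = 1, A_1 = 2, A_2 = 2, A_3 = 4, A_4 = 5, A_5 = 2. Minimum distance d = 1.

Enumerate all 2^4 = 16 messages m ∈ F_2^4.
For each, compute codeword c = mG in F_2^7, then tally its weight.
  m = 0000 → c = 0000000, weight = 0.
  m = 1000 → c = 0111001, weight = 4.
  m = 0100 → c = 1011011, weight = 5.
  m = 1100 → c = 1100010, weight = 3.
  m = 0010 → c = 1101000, weight = 3.
  m = 1010 → c = 1010001, weight = 3.
  m = 0110 → c = 0110011, weight = 4.
  m = 1110 → c = 0001010, weight = 2.
  m = 0001 → c = 0001000, weight = 1.
  m = 1001 → c = 0110001, weight = 3.
  m = 0101 → c = 1010011, weight = 4.
  m = 1101 → c = 1101010, weight = 4.
  m = 0011 → c = 1100000, weight = 2.
  m = 1011 → c = 1011001, weight = 4.
  m = 0111 → c = 0111011, weight = 5.
  m = 1111 → c = 0000010, weight = 1.
Tally weights:
  weight 0: 1 codewords.
  weight 1: 2 codewords.
  weight 2: 2 codewords.
  weight 3: 4 codewords.
  weight 4: 5 codewords.
  weight 5: 2 codewords.
Minimum distance d = smallest w > 0 with A_w > 0 = 1.
Sanity: Σ A_w = 16 = 2^4 = 16 ✓.


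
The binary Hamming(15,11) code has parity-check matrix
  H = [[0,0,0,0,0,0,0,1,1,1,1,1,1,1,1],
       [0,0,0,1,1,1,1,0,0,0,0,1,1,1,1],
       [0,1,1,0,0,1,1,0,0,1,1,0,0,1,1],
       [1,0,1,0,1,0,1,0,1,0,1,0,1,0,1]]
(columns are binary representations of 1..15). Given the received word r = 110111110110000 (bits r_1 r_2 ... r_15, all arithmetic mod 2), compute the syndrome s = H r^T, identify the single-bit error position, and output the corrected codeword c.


s = (1, 0, 1, 0)^T, error position = 10, corrected codeword c = 110111110010000

Compute s = H r^T mod 2 one row at a time:
  s_1 = 1 + 0 + 1 + 1 + 0 + 0 + 0 + 0 = 3 ≡ 1 (mod 2).
  s_2 = 1 + 1 + 1 + 1 + 0 + 0 + 0 + 0 = 4 ≡ 0 (mod 2).
  s_3 = 1 + 0 + 1 + 1 + 1 + 1 + 0 + 0 = 5 ≡ 1 (mod 2).
  s_4 = 1 + 0 + 1 + 1 + 0 + 1 + 0 + 0 = 4 ≡ 0 (mod 2).
s = (1, 0, 1, 0)^T — this equals column 10 of H (binary 1010), so error is at position 10.
Correct: flip bit 10 of r = 110111110110000 to get c = 110111110010000.


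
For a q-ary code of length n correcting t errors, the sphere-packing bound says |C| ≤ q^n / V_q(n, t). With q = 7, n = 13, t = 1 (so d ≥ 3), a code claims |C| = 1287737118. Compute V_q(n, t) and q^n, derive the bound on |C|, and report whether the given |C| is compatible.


V_q(n, t) = 79, q^n = 96889010407, Hamming bound = 1226443169, |C| = 1287737118 > bound (violated).

Step 1: Compute V_q(n, t) = Σ_{j=0}^1 C(n, j) (q−1)^j.
  j = 0: C(13,0)·(6)^0 = 1·1 = 1.
  j = 1: C(13,1)·(6)^1 = 13·6 = 78.
  V_q(n, t) = 1 + 78 = 79.
Step 2: q^n = 7^13 = 96889010407.
Step 3: Hamming bound ⌊q^n / V_q(n,t)⌋ = ⌊96889010407/79⌋ = 1226443169.
Step 4: Compare |C| = 1287737118 to 1226443169: violated.
The claimed |C| lies above the Hamming bound, so no 7-ary code of length 13 with d ≥ 3 can have 1287737118 codewords.


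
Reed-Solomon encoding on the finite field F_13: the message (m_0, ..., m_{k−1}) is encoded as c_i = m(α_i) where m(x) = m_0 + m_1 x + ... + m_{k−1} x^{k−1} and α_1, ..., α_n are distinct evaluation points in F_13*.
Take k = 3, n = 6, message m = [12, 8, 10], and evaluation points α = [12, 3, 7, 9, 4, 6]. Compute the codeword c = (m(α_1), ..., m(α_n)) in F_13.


c = [1, 9, 12, 10, 9, 4]

Message polynomial: m(x) = 12 + 8·x + 10·x^2 (mod 13).
For each evaluation point α_i, compute m(α_i) mod 13:
  α_1 = 12: Horner steps 10 → 11 → 1, so m(12) = 1.
  α_2 = 3: Horner steps 10 → 12 → 9, so m(3) = 9.
  α_3 = 7: Horner steps 10 → 0 → 12, so m(7) = 12.
  α_4 = 9: Horner steps 10 → 7 → 10, so m(9) = 10.
  α_5 = 4: Horner steps 10 → 9 → 9, so m(4) = 9.
  α_6 = 6: Horner steps 10 → 3 → 4, so m(6) = 4.
Codeword c = [1, 9, 12, 10, 9, 4] ∈ F_13^6.


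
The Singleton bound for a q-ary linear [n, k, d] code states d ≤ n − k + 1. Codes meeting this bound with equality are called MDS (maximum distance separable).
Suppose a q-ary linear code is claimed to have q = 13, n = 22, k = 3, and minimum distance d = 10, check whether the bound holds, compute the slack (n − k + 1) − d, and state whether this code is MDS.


Singleton RHS = n − k + 1 = 20, slack = 10, bound satisfied, not MDS.

Singleton bound: d ≤ n − k + 1.
Here n = 22, k = 3, so n − k + 1 = 20.
Given d = 10, check d ≤ 20: YES.
Slack = (n − k + 1) − d = 10.
The code is NOT MDS (slack = 10 > 0).
Description: the claimed parameters are [22, 3, 10]_13; such a code would be non-MDS.


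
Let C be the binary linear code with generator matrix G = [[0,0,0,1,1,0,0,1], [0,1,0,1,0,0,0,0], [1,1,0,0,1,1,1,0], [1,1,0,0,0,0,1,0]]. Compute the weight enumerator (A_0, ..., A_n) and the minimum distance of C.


Weight distribution: A_0 = 1, A_2 = 2, A_3 = 6, A_4 = 3, A_5 = 2, A_6 = 2. Minimum distance d = 2.

Enumerate all 2^4 = 16 messages m ∈ F_2^4.
For each, compute codeword c = mG in F_2^8, then tally its weight.
  m = 0000 → c = 00000000, weight = 0.
  m = 1000 → c = 00011001, weight = 3.
  m = 0100 → c = 01010000, weight = 2.
  m = 1100 → c = 01001001, weight = 3.
  m = 0010 → c = 11001110, weight = 5.
  m = 1010 → c = 11010111, weight = 6.
  m = 0110 → c = 10011110, weight = 5.
  m = 1110 → c = 10000111, weight = 4.
  m = 0001 → c = 11000010, weight = 3.
  m = 1001 → c = 11011011, weight = 6.
  m = 0101 → c = 10010010, weight = 3.
  m = 1101 → c = 10001011, weight = 4.
  m = 0011 → c = 00001100, weight = 2.
  m = 1011 → c = 00010101, weight = 3.
  m = 0111 → c = 01011100, weight = 4.
  m = 1111 → c = 01000101, weight = 3.
Tally weights:
  weight 0: 1 codewords.
  weight 2: 2 codewords.
  weight 3: 6 codewords.
  weight 4: 3 codewords.
  weight 5: 2 codewords.
  weight 6: 2 codewords.
Minimum distance d = smallest w > 0 with A_w > 0 = 2.
Sanity: Σ A_w = 16 = 2^4 = 16 ✓.


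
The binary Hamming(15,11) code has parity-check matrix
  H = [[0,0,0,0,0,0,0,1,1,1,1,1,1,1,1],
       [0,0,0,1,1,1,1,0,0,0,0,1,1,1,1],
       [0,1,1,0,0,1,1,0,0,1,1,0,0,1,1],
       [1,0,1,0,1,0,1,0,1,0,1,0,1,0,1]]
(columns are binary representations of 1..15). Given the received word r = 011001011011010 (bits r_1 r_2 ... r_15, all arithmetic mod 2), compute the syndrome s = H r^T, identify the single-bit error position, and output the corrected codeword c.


s = (1, 1, 1, 1)^T, error position = 15, corrected codeword c = 011001011011011

Compute s = H r^T mod 2 one row at a time:
  s_1 = 1 + 1 + 0 + 1 + 1 + 0 + 1 + 0 = 5 ≡ 1 (mod 2).
  s_2 = 0 + 0 + 1 + 0 + 1 + 0 + 1 + 0 = 3 ≡ 1 (mod 2).
  s_3 = 1 + 1 + 1 + 0 + 0 + 1 + 1 + 0 = 5 ≡ 1 (mod 2).
  s_4 = 0 + 1 + 0 + 0 + 1 + 1 + 0 + 0 = 3 ≡ 1 (mod 2).
s = (1, 1, 1, 1)^T — this equals column 15 of H (binary 1111), so error is at position 15.
Correct: flip bit 15 of r = 011001011011010 to get c = 011001011011011.


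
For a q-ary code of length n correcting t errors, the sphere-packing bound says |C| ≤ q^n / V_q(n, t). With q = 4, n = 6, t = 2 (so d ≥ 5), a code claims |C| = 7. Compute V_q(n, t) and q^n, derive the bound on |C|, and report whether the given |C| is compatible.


V_q(n, t) = 154, q^n = 4096, Hamming bound = 26, |C| = 7 ≤ bound (satisfied).

Step 1: Compute V_q(n, t) = Σ_{j=0}^2 C(n, j) (q−1)^j.
  j = 0: C(6,0)·(3)^0 = 1·1 = 1.
  j = 1: C(6,1)·(3)^1 = 6·3 = 18.
  j = 2: C(6,2)·(3)^2 = 15·9 = 135.
  V_q(n, t) = 1 + 18 + 135 = 154.
Step 2: q^n = 4^6 = 4096.
Step 3: Hamming bound ⌊q^n / V_q(n,t)⌋ = ⌊4096/154⌋ = 26.
Step 4: Compare |C| = 7 to 26: satisfied.
The claimed |C| lies below the Hamming bound.


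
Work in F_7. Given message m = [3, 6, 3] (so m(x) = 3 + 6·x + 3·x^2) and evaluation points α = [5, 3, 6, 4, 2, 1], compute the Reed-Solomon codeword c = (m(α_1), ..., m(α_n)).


c = [3, 6, 0, 5, 6, 5]

Message polynomial: m(x) = 3 + 6·x + 3·x^2 (mod 7).
For each evaluation point α_i, compute m(α_i) mod 7:
  α_1 = 5: Horner steps 3 → 0 → 3, so m(5) = 3.
  α_2 = 3: Horner steps 3 → 1 → 6, so m(3) = 6.
  α_3 = 6: Horner steps 3 → 3 → 0, so m(6) = 0.
  α_4 = 4: Horner steps 3 → 4 → 5, so m(4) = 5.
  α_5 = 2: Horner steps 3 → 5 → 6, so m(2) = 6.
  α_6 = 1: Horner steps 3 → 2 → 5, so m(1) = 5.
Codeword c = [3, 6, 0, 5, 6, 5] ∈ F_7^6.


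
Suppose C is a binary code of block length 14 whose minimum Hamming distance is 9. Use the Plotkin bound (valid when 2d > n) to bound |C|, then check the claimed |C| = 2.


Plotkin bound M ≤ 4; given |C| = 2 ≤ bound (satisfied).

Check applicability: 2d = 18, n = 14.
2d − n = 4 > 0, so Plotkin applies.
Compute d/(2d−n) = 9/4 ≈ 2.2500.
⌊d/(2d−n)⌋ = 2.
Plotkin bound: M ≤ 2·2 = 4.
Given |C| = 2, check: satisfied.
This |C| is below the Plotkin bound.


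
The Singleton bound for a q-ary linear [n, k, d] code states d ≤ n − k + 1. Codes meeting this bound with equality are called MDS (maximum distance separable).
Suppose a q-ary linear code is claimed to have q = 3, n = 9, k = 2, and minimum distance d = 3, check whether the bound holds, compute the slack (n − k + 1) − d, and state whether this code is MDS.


Singleton RHS = n − k + 1 = 8, slack = 5, bound satisfied, not MDS.

Singleton bound: d ≤ n − k + 1.
Here n = 9, k = 2, so n − k + 1 = 8.
Given d = 3, check d ≤ 8: YES.
Slack = (n − k + 1) − d = 5.
The code is NOT MDS (slack = 5 > 0).
Description: the claimed parameters are [9, 2, 3]_3; such a code would be non-MDS.


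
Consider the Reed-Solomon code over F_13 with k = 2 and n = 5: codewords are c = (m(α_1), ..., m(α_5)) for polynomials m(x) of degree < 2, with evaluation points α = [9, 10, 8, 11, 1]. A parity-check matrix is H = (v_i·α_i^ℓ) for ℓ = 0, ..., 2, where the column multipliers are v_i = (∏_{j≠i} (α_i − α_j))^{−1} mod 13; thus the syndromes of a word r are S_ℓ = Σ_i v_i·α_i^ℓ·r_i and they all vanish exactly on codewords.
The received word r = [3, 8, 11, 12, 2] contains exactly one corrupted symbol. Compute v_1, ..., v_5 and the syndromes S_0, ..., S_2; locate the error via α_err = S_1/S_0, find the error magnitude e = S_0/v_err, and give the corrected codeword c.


S = (8, 10, 6), error at position 4, error magnitude e = 12, c = [3, 8, 11, 0, 2].

Step 1: column multipliers v_i = (∏_{j≠i}(α_i − α_j))^{−1} mod 13.
  i = 1 (α = 9): (9−10)(9−8)(9−11)(9−1) = (−1)·1·(−2)·8 = 16 ≡ 3, so v_1 = 3^{−1} = 9 (mod 13).
  i = 2 (α = 10): (10−9)(10−8)(10−11)(10−1) = 1·2·(−1)·9 = −18 ≡ 8, so v_2 = 8^{−1} = 5 (mod 13).
  i = 3 (α = 8): (8−9)(8−10)(8−11)(8−1) = (−1)·(−2)·(−3)·7 = −42 ≡ 10, so v_3 = 10^{−1} = 4 (mod 13).
  i = 4 (α = 11): (11−9)(11−10)(11−8)(11−1) = 2·1·3·10 = 60 ≡ 8, so v_4 = 8^{−1} = 5 (mod 13).
  i = 5 (α = 1): (1−9)(1−10)(1−8)(1−11) = (−8)·(−9)·(−7)·(−10) = 5040 ≡ 9, so v_5 = 9^{−1} = 3 (mod 13).
  v = [9, 5, 4, 5, 3].
Step 2: syndromes of r = [3, 8, 11, 12, 2] (all sums mod 13).
  S_0 = Σ v_i r_i = 9·3 + 5·8 + 4·11 + 5·12 + 3·2 = 177 ≡ 8.
  S_1 = Σ v_i α_i r_i = 9·9·3 + 5·10·8 + 4·8·11 + 5·11·12 + 3·1·2 = 1661 ≡ 10.
  α_i^2 mod 13 = [3, 9, 12, 4, 1].
  S_2 = Σ v_i α_i^2 r_i = 9·3·3 + 5·9·8 + 4·12·11 + 5·4·12 + 3·1·2 = 1215 ≡ 6.
  S = (8, 10, 6) ≠ 0, so r is not a codeword (an error is present).
Step 3: locate the error. For a single error e at position i, S_ℓ = v_i·e·α_i^ℓ, so α_err = S_1/S_0.
  S_0^{−1} = 8^{−1} = 5 (mod 13), so α_err = 10·5 = 50 ≡ 11 = α_4. Error position i = 4.
  Consistency check: S_2/S_1 = 6·4 = 24 ≡ 11 = α_err ✓ (single-error assumption holds).
Step 4: error magnitude e = S_0/v_4 = S_0·∏_{j≠4}(α_4 − α_j) = 8·8 = 64 ≡ 12 (mod 13).
Step 5: correct position 4: c_4 = r_4 − e = 12 − 12 ≡ 0 (mod 13). Hence c = [3, 8, 11, 0, 2].
  Check: interpolating c through the α_i gives m(x) = 10 + 5·x (degree < 2) with m(α_i) = c_i for every i, so c is indeed a codeword.


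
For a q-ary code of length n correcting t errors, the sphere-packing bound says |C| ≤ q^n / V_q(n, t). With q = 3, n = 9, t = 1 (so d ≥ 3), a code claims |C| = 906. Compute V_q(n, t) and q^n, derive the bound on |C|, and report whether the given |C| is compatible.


V_q(n, t) = 19, q^n = 19683, Hamming bound = 1035, |C| = 906 ≤ bound (satisfied).

Step 1: Compute V_q(n, t) = Σ_{j=0}^1 C(n, j) (q−1)^j.
  j = 0: C(9,0)·(2)^0 = 1·1 = 1.
  j = 1: C(9,1)·(2)^1 = 9·2 = 18.
  V_q(n, t) = 1 + 18 = 19.
Step 2: q^n = 3^9 = 19683.
Step 3: Hamming bound ⌊q^n / V_q(n,t)⌋ = ⌊19683/19⌋ = 1035.
Step 4: Compare |C| = 906 to 1035: satisfied.
The claimed |C| lies below the Hamming bound.


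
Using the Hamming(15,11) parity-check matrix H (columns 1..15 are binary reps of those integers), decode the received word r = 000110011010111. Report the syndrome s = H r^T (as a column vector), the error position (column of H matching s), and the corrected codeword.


s = (0, 1, 1, 1)^T, error position = 7, corrected codeword c = 000110111010111

Compute s = H r^T mod 2 one row at a time:
  s_1 = 1 + 1 + 0 + 1 + 0 + 1 + 1 + 1 = 6 ≡ 0 (mod 2).
  s_2 = 1 + 1 + 0 + 0 + 0 + 1 + 1 + 1 = 5 ≡ 1 (mod 2).
  s_3 = 0 + 0 + 0 + 0 + 0 + 1 + 1 + 1 = 3 ≡ 1 (mod 2).
  s_4 = 0 + 0 + 1 + 0 + 1 + 1 + 1 + 1 = 5 ≡ 1 (mod 2).
s = (0, 1, 1, 1)^T — this equals column 7 of H (binary 0111), so error is at position 7.
Correct: flip bit 7 of r = 000110011010111 to get c = 000110111010111.


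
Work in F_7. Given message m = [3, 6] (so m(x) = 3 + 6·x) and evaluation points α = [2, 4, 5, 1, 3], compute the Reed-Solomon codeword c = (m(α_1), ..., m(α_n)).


c = [1, 6, 5, 2, 0]

Message polynomial: m(x) = 3 + 6·x (mod 7).
For each evaluation point α_i, compute m(α_i) mod 7:
  α_1 = 2: Horner steps 6 → 1, so m(2) = 1.
  α_2 = 4: Horner steps 6 → 6, so m(4) = 6.
  α_3 = 5: Horner steps 6 → 5, so m(5) = 5.
  α_4 = 1: Horner steps 6 → 2, so m(1) = 2.
  α_5 = 3: Horner steps 6 → 0, so m(3) = 0.
Codeword c = [1, 6, 5, 2, 0] ∈ F_7^5.


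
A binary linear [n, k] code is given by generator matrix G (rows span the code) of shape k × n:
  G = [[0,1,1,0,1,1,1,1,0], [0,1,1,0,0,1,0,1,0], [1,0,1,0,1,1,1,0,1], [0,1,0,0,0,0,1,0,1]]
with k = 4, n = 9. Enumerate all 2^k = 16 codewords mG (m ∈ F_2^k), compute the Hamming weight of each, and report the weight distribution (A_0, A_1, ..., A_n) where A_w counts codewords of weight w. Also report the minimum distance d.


Weight distribution: A_0 = 1, A_2 = 1, A_3 = 4, A_4 = 3, A_5 = 4, A_6 = 3. Minimum distance d = 2.

Enumerate all 2^4 = 16 messages m ∈ F_2^4.
For each, compute codeword c = mG in F_2^9, then tally its weight.
  m = 0000 → c = 000000000, weight = 0.
  m = 1000 → c = 011011110, weight = 6.
  m = 0100 → c = 011001010, weight = 4.
  m = 1100 → c = 000010100, weight = 2.
  m = 0010 → c = 101011101, weight = 6.
  m = 1010 → c = 110000011, weight = 4.
  m = 0110 → c = 110010111, weight = 6.
  m = 1110 → c = 101001001, weight = 4.
  m = 0001 → c = 010000101, weight = 3.
  m = 1001 → c = 001011011, weight = 5.
  m = 0101 → c = 001001111, weight = 5.
  m = 1101 → c = 010010001, weight = 3.
  m = 0011 → c = 111011000, weight = 5.
  m = 1011 → c = 100000110, weight = 3.
  m = 0111 → c = 100010010, weight = 3.
  m = 1111 → c = 111001100, weight = 5.
Tally weights:
  weight 0: 1 codewords.
  weight 2: 1 codewords.
  weight 3: 4 codewords.
  weight 4: 3 codewords.
  weight 5: 4 codewords.
  weight 6: 3 codewords.
Minimum distance d = smallest w > 0 with A_w > 0 = 2.
Sanity: Σ A_w = 16 = 2^4 = 16 ✓.


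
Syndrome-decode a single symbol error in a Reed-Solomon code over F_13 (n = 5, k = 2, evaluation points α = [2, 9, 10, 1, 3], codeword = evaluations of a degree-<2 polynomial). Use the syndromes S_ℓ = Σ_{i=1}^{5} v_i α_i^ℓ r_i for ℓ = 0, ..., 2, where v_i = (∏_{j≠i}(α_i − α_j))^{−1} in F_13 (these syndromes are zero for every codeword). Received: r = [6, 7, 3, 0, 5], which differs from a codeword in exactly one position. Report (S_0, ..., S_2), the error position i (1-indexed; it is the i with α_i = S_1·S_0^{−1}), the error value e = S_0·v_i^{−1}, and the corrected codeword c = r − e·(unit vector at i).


S = (4, 8, 3), error at position 1, error magnitude e = 10, c = [9, 7, 3, 0, 5].

Step 1: column multipliers v_i = (∏_{j≠i}(α_i − α_j))^{−1} mod 13.
  i = 1 (α = 2): (2−9)(2−10)(2−1)(2−3) = (−7)·(−8)·1·(−1) = −56 ≡ 9, so v_1 = 9^{−1} = 3 (mod 13).
  i = 2 (α = 9): (9−2)(9−10)(9−1)(9−3) = 7·(−1)·8·6 = −336 ≡ 2, so v_2 = 2^{−1} = 7 (mod 13).
  i = 3 (α = 10): (10−2)(10−9)(10−1)(10−3) = 8·1·9·7 = 504 ≡ 10, so v_3 = 10^{−1} = 4 (mod 13).
  i = 4 (α = 1): (1−2)(1−9)(1−10)(1−3) = (−1)·(−8)·(−9)·(−2) = 144 ≡ 1, so v_4 = 1^{−1} = 1 (mod 13).
  i = 5 (α = 3): (3−2)(3−9)(3−10)(3−1) = 1·(−6)·(−7)·2 = 84 ≡ 6, so v_5 = 6^{−1} = 11 (mod 13).
  v = [3, 7, 4, 1, 11].
Step 2: syndromes of r = [6, 7, 3, 0, 5] (all sums mod 13).
  S_0 = Σ v_i r_i = 3·6 + 7·7 + 4·3 + 1·0 + 11·5 = 134 ≡ 4.
  S_1 = Σ v_i α_i r_i = 3·2·6 + 7·9·7 + 4·10·3 + 1·1·0 + 11·3·5 = 762 ≡ 8.
  α_i^2 mod 13 = [4, 3, 9, 1, 9].
  S_2 = Σ v_i α_i^2 r_i = 3·4·6 + 7·3·7 + 4·9·3 + 1·1·0 + 11·9·5 = 822 ≡ 3.
  S = (4, 8, 3) ≠ 0, so r is not a codeword (an error is present).
Step 3: locate the error. For a single error e at position i, S_ℓ = v_i·e·α_i^ℓ, so α_err = S_1/S_0.
  S_0^{−1} = 4^{−1} = 10 (mod 13), so α_err = 8·10 = 80 ≡ 2 = α_1. Error position i = 1.
  Consistency check: S_2/S_1 = 3·5 = 15 ≡ 2 = α_err ✓ (single-error assumption holds).
Step 4: error magnitude e = S_0/v_1 = S_0·∏_{j≠1}(α_1 − α_j) = 4·9 = 36 ≡ 10 (mod 13).
Step 5: correct position 1: c_1 = r_1 − e = 6 − 10 ≡ 9 (mod 13). Hence c = [9, 7, 3, 0, 5].
  Check: interpolating c through the α_i gives m(x) = 4 + 9·x (degree < 2) with m(α_i) = c_i for every i, so c is indeed a codeword.


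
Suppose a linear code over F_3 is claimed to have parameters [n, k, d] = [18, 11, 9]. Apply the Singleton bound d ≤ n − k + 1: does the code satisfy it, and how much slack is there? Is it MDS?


Singleton RHS = n − k + 1 = 8, slack = -1, bound violated (no such code; not MDS).

Singleton bound: d ≤ n − k + 1.
Here n = 18, k = 11, so n − k + 1 = 8.
Given d = 9, check d ≤ 8: NO.
Slack = (n − k + 1) − d = -1.
The slack is negative: d = 9 exceeds n − k + 1 = 8 by 1, so the Singleton bound is violated and no linear [18, 11, 9]_3 code can exist. In particular it is not MDS (MDS requires d = n − k + 1 exactly).
Description: the claimed parameters are [18, 11, 9]_3; such a code would be impossible (violates the Singleton bound).


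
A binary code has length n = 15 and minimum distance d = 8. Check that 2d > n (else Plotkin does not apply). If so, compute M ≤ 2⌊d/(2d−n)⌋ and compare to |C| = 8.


Plotkin bound M ≤ 16; given |C| = 8 ≤ bound (satisfied).

Check applicability: 2d = 16, n = 15.
2d − n = 1 > 0, so Plotkin applies.
Compute d/(2d−n) = 8/1 ≈ 8.0000.
⌊d/(2d−n)⌋ = 8.
Plotkin bound: M ≤ 2·8 = 16.
Given |C| = 8, check: satisfied.
This |C| is below the Plotkin bound.


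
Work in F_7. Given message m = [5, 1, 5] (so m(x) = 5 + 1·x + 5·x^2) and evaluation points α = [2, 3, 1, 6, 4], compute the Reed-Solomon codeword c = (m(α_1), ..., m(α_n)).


c = [6, 4, 4, 2, 5]

Message polynomial: m(x) = 5 + 1·x + 5·x^2 (mod 7).
For each evaluation point α_i, compute m(α_i) mod 7:
  α_1 = 2: Horner steps 5 → 4 → 6, so m(2) = 6.
  α_2 = 3: Horner steps 5 → 2 → 4, so m(3) = 4.
  α_3 = 1: Horner steps 5 → 6 → 4, so m(1) = 4.
  α_4 = 6: Horner steps 5 → 3 → 2, so m(6) = 2.
  α_5 = 4: Horner steps 5 → 0 → 5, so m(4) = 5.
Codeword c = [6, 4, 4, 2, 5] ∈ F_7^5.


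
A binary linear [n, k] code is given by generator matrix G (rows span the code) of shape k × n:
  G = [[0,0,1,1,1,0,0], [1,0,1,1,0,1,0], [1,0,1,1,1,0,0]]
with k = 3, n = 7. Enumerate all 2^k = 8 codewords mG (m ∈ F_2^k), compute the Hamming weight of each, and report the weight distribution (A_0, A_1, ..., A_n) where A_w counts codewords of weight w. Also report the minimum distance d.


Weight distribution: A_0 = 1, A_1 = 1, A_2 = 1, A_3 = 3, A_4 = 2. Minimum distance d = 1.

Enumerate all 2^3 = 8 messages m ∈ F_2^3.
For each, compute codeword c = mG in F_2^7, then tally its weight.
  m = 000 → c = 0000000, weight = 0.
  m = 100 → c = 0011100, weight = 3.
  m = 010 → c = 1011010, weight = 4.
  m = 110 → c = 1000110, weight = 3.
  m = 001 → c = 1011100, weight = 4.
  m = 101 → c = 1000000, weight = 1.
  m = 011 → c = 0000110, weight = 2.
  m = 111 → c = 0011010, weight = 3.
Tally weights:
  weight 0: 1 codewords.
  weight 1: 1 codewords.
  weight 2: 1 codewords.
  weight 3: 3 codewords.
  weight 4: 2 codewords.
Minimum distance d = smallest w > 0 with A_w > 0 = 1.
Sanity: Σ A_w = 8 = 2^3 = 8 ✓.


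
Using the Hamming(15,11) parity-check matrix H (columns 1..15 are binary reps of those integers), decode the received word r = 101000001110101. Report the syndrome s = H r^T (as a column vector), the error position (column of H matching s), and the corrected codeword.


s = (1, 0, 0, 0)^T, error position = 8, corrected codeword c = 101000011110101

Compute s = H r^T mod 2 one row at a time:
  s_1 = 0 + 1 + 1 + 1 + 0 + 1 + 0 + 1 = 5 ≡ 1 (mod 2).
  s_2 = 0 + 0 + 0 + 0 + 0 + 1 + 0 + 1 = 2 ≡ 0 (mod 2).
  s_3 = 0 + 1 + 0 + 0 + 1 + 1 + 0 + 1 = 4 ≡ 0 (mod 2).
  s_4 = 1 + 1 + 0 + 0 + 1 + 1 + 1 + 1 = 6 ≡ 0 (mod 2).
s = (1, 0, 0, 0)^T — this equals column 8 of H (binary 1000), so error is at position 8.
Correct: flip bit 8 of r = 101000001110101 to get c = 101000011110101.


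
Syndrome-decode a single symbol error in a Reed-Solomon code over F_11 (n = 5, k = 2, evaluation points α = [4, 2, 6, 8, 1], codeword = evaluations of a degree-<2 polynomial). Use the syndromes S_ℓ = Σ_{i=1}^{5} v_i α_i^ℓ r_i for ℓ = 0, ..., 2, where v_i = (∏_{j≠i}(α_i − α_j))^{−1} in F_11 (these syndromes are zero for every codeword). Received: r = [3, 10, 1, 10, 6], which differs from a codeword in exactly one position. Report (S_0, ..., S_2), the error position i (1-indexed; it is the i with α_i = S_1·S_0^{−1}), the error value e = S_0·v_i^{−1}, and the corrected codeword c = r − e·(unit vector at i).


S = (7, 3, 6), error at position 2, error magnitude e = 5, c = [3, 5, 1, 10, 6].

Step 1: column multipliers v_i = (∏_{j≠i}(α_i − α_j))^{−1} mod 11.
  i = 1 (α = 4): (4−2)(4−6)(4−8)(4−1) = 2·(−2)·(−4)·3 = 48 ≡ 4, so v_1 = 4^{−1} = 3 (mod 11).
  i = 2 (α = 2): (2−4)(2−6)(2−8)(2−1) = (−2)·(−4)·(−6)·1 = −48 ≡ 7, so v_2 = 7^{−1} = 8 (mod 11).
  i = 3 (α = 6): (6−4)(6−2)(6−8)(6−1) = 2·4·(−2)·5 = −80 ≡ 8, so v_3 = 8^{−1} = 7 (mod 11).
  i = 4 (α = 8): (8−4)(8−2)(8−6)(8−1) = 4·6·2·7 = 336 ≡ 6, so v_4 = 6^{−1} = 2 (mod 11).
  i = 5 (α = 1): (1−4)(1−2)(1−6)(1−8) = (−3)·(−1)·(−5)·(−7) = 105 ≡ 6, so v_5 = 6^{−1} = 2 (mod 11).
  v = [3, 8, 7, 2, 2].
Step 2: syndromes of r = [3, 10, 1, 10, 6] (all sums mod 11).
  S_0 = Σ v_i r_i = 3·3 + 8·10 + 7·1 + 2·10 + 2·6 = 128 ≡ 7.
  S_1 = Σ v_i α_i r_i = 3·4·3 + 8·2·10 + 7·6·1 + 2·8·10 + 2·1·6 = 410 ≡ 3.
  α_i^2 mod 11 = [5, 4, 3, 9, 1].
  S_2 = Σ v_i α_i^2 r_i = 3·5·3 + 8·4·10 + 7·3·1 + 2·9·10 + 2·1·6 = 578 ≡ 6.
  S = (7, 3, 6) ≠ 0, so r is not a codeword (an error is present).
Step 3: locate the error. For a single error e at position i, S_ℓ = v_i·e·α_i^ℓ, so α_err = S_1/S_0.
  S_0^{−1} = 7^{−1} = 8 (mod 11), so α_err = 3·8 = 24 ≡ 2 = α_2. Error position i = 2.
  Consistency check: S_2/S_1 = 6·4 = 24 ≡ 2 = α_err ✓ (single-error assumption holds).
Step 4: error magnitude e = S_0/v_2 = S_0·∏_{j≠2}(α_2 − α_j) = 7·7 = 49 ≡ 5 (mod 11).
Step 5: correct position 2: c_2 = r_2 − e = 10 − 5 ≡ 5 (mod 11). Hence c = [3, 5, 1, 10, 6].
  Check: interpolating c through the α_i gives m(x) = 7 + 10·x (degree < 2) with m(α_i) = c_i for every i, so c is indeed a codeword.


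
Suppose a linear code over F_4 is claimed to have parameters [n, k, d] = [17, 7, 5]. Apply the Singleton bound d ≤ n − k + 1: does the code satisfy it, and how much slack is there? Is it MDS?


Singleton RHS = n − k + 1 = 11, slack = 6, bound satisfied, not MDS.

Singleton bound: d ≤ n − k + 1.
Here n = 17, k = 7, so n − k + 1 = 11.
Given d = 5, check d ≤ 11: YES.
Slack = (n − k + 1) − d = 6.
The code is NOT MDS (slack = 6 > 0).
Description: the claimed parameters are [17, 7, 5]_4; such a code would be non-MDS.


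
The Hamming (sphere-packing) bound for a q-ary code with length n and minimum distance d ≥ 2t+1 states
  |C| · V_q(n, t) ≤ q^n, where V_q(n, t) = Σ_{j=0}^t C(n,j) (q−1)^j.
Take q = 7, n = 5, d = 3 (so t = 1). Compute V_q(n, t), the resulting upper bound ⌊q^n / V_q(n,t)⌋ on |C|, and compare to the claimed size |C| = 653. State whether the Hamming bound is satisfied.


V_q(n, t) = 31, q^n = 16807, Hamming bound = 542, |C| = 653 > bound (violated).

Step 1: Compute V_q(n, t) = Σ_{j=0}^1 C(n, j) (q−1)^j.
  j = 0: C(5,0)·(6)^0 = 1·1 = 1.
  j = 1: C(5,1)·(6)^1 = 5·6 = 30.
  V_q(n, t) = 1 + 30 = 31.
Step 2: q^n = 7^5 = 16807.
Step 3: Hamming bound ⌊q^n / V_q(n,t)⌋ = ⌊16807/31⌋ = 542.
Step 4: Compare |C| = 653 to 542: violated.
The claimed |C| lies above the Hamming bound, so no 7-ary code of length 5 with d ≥ 3 can have 653 codewords.


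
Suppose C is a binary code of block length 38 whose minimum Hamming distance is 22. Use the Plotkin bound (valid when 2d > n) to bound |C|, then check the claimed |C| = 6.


Plotkin bound M ≤ 6; given |C| = 6 ≤ bound (satisfied).

Check applicability: 2d = 44, n = 38.
2d − n = 6 > 0, so Plotkin applies.
Compute d/(2d−n) = 22/6 ≈ 3.6667.
⌊d/(2d−n)⌋ = 3.
Plotkin bound: M ≤ 2·3 = 6.
Given |C| = 6, check: satisfied.
This |C| is at the Plotkin bound.


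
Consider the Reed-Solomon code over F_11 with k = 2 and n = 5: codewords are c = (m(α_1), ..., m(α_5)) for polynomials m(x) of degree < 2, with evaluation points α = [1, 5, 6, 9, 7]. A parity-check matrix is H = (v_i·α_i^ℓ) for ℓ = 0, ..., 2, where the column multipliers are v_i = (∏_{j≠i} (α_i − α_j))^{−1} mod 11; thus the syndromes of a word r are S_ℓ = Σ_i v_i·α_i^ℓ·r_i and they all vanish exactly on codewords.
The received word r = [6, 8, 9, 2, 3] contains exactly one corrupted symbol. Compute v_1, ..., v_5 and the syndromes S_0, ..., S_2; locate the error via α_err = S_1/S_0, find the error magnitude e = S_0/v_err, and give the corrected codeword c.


S = (4, 9, 1), error at position 2, error magnitude e = 4, c = [6, 4, 9, 2, 3].

Step 1: column multipliers v_i = (∏_{j≠i}(α_i − α_j))^{−1} mod 11.
  i = 1 (α = 1): (1−5)(1−6)(1−9)(1−7) = (−4)·(−5)·(−8)·(−6) = 960 ≡ 3, so v_1 = 3^{−1} = 4 (mod 11).
  i = 2 (α = 5): (5−1)(5−6)(5−9)(5−7) = 4·(−1)·(−4)·(−2) = −32 ≡ 1, so v_2 = 1^{−1} = 1 (mod 11).
  i = 3 (α = 6): (6−1)(6−5)(6−9)(6−7) = 5·1·(−3)·(−1) = 15 ≡ 4, so v_3 = 4^{−1} = 3 (mod 11).
  i = 4 (α = 9): (9−1)(9−5)(9−6)(9−7) = 8·4·3·2 = 192 ≡ 5, so v_4 = 5^{−1} = 9 (mod 11).
  i = 5 (α = 7): (7−1)(7−5)(7−6)(7−9) = 6·2·1·(−2) = −24 ≡ 9, so v_5 = 9^{−1} = 5 (mod 11).
  v = [4, 1, 3, 9, 5].
Step 2: syndromes of r = [6, 8, 9, 2, 3] (all sums mod 11).
  S_0 = Σ v_i r_i = 4·6 + 1·8 + 3·9 + 9·2 + 5·3 = 92 ≡ 4.
  S_1 = Σ v_i α_i r_i = 4·1·6 + 1·5·8 + 3·6·9 + 9·9·2 + 5·7·3 = 493 ≡ 9.
  α_i^2 mod 11 = [1, 3, 3, 4, 5].
  S_2 = Σ v_i α_i^2 r_i = 4·1·6 + 1·3·8 + 3·3·9 + 9·4·2 + 5·5·3 = 276 ≡ 1.
  S = (4, 9, 1) ≠ 0, so r is not a codeword (an error is present).
Step 3: locate the error. For a single error e at position i, S_ℓ = v_i·e·α_i^ℓ, so α_err = S_1/S_0.
  S_0^{−1} = 4^{−1} = 3 (mod 11), so α_err = 9·3 = 27 ≡ 5 = α_2. Error position i = 2.
  Consistency check: S_2/S_1 = 1·5 = 5 ≡ 5 = α_err ✓ (single-error assumption holds).
Step 4: error magnitude e = S_0/v_2 = S_0·∏_{j≠2}(α_2 − α_j) = 4·1 = 4 ≡ 4 (mod 11).
Step 5: correct position 2: c_2 = r_2 − e = 8 − 4 ≡ 4 (mod 11). Hence c = [6, 4, 9, 2, 3].
  Check: interpolating c through the α_i gives m(x) = 1 + 5·x (degree < 2) with m(α_i) = c_i for every i, so c is indeed a codeword.


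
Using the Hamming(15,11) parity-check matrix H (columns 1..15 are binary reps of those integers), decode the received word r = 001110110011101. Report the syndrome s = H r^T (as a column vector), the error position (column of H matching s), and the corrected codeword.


s = (1, 0, 0, 0)^T, error position = 8, corrected codeword c = 001110100011101

Compute s = H r^T mod 2 one row at a time:
  s_1 = 1 + 0 + 0 + 1 + 1 + 1 + 0 + 1 = 5 ≡ 1 (mod 2).
  s_2 = 1 + 1 + 0 + 1 + 1 + 1 + 0 + 1 = 6 ≡ 0 (mod 2).
  s_3 = 0 + 1 + 0 + 1 + 0 + 1 + 0 + 1 = 4 ≡ 0 (mod 2).
  s_4 = 0 + 1 + 1 + 1 + 0 + 1 + 1 + 1 = 6 ≡ 0 (mod 2).
s = (1, 0, 0, 0)^T — this equals column 8 of H (binary 1000), so error is at position 8.
Correct: flip bit 8 of r = 001110110011101 to get c = 001110100011101.


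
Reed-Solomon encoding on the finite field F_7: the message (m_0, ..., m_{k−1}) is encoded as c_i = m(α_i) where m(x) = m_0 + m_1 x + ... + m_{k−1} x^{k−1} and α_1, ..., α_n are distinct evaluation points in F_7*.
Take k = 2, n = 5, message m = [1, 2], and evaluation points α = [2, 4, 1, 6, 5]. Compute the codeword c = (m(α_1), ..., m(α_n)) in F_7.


c = [5, 2, 3, 6, 4]

Message polynomial: m(x) = 1 + 2·x (mod 7).
For each evaluation point α_i, compute m(α_i) mod 7:
  α_1 = 2: Horner steps 2 → 5, so m(2) = 5.
  α_2 = 4: Horner steps 2 → 2, so m(4) = 2.
  α_3 = 1: Horner steps 2 → 3, so m(1) = 3.
  α_4 = 6: Horner steps 2 → 6, so m(6) = 6.
  α_5 = 5: Horner steps 2 → 4, so m(5) = 4.
Codeword c = [5, 2, 3, 6, 4] ∈ F_7^5.


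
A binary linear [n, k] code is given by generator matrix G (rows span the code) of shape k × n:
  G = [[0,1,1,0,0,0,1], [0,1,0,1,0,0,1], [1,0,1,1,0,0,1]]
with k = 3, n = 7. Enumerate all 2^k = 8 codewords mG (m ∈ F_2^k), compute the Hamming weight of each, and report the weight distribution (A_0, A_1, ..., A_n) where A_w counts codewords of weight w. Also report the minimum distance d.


Weight distribution: A_0 = 1, A_2 = 2, A_3 = 4, A_4 = 1. Minimum distance d = 2.

Enumerate all 2^3 = 8 messages m ∈ F_2^3.
For each, compute codeword c = mG in F_2^7, then tally its weight.
  m = 000 → c = 0000000, weight = 0.
  m = 100 → c = 0110001, weight = 3.
  m = 010 → c = 0101001, weight = 3.
  m = 110 → c = 0011000, weight = 2.
  m = 001 → c = 1011001, weight = 4.
  m = 101 → c = 1101000, weight = 3.
  m = 011 → c = 1110000, weight = 3.
  m = 111 → c = 1000001, weight = 2.
Tally weights:
  weight 0: 1 codewords.
  weight 2: 2 codewords.
  weight 3: 4 codewords.
  weight 4: 1 codewords.
Minimum distance d = smallest w > 0 with A_w > 0 = 2.
Sanity: Σ A_w = 8 = 2^3 = 8 ✓.


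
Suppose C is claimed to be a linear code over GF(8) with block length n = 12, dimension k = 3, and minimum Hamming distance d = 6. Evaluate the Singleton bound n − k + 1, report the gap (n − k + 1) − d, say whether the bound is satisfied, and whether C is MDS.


Singleton RHS = n − k + 1 = 10, slack = 4, bound satisfied, not MDS.

Singleton bound: d ≤ n − k + 1.
Here n = 12, k = 3, so n − k + 1 = 10.
Given d = 6, check d ≤ 10: YES.
Slack = (n − k + 1) − d = 4.
The code is NOT MDS (slack = 4 > 0).
Description: the claimed parameters are [12, 3, 6]_8; such a code would be non-MDS.


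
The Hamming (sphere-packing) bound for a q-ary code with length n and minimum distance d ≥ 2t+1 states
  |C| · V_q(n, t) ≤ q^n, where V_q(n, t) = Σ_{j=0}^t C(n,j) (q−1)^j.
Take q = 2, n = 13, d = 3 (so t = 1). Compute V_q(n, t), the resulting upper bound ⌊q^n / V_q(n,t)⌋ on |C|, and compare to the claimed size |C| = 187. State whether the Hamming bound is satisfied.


V_q(n, t) = 14, q^n = 8192, Hamming bound = 585, |C| = 187 ≤ bound (satisfied).

Step 1: Compute V_q(n, t) = Σ_{j=0}^1 C(n, j) (q−1)^j.
  j = 0: C(13,0)·(1)^0 = 1·1 = 1.
  j = 1: C(13,1)·(1)^1 = 13·1 = 13.
  V_q(n, t) = 1 + 13 = 14.
Step 2: q^n = 2^13 = 8192.
Step 3: Hamming bound ⌊q^n / V_q(n,t)⌋ = ⌊8192/14⌋ = 585.
Step 4: Compare |C| = 187 to 585: satisfied.
The claimed |C| lies below the Hamming bound.


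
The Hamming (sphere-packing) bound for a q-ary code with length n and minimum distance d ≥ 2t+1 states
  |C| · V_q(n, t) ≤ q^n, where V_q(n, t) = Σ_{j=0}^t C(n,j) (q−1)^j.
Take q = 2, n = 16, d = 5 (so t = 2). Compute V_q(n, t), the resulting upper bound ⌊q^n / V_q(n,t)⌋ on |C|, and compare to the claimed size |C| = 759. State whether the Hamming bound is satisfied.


V_q(n, t) = 137, q^n = 65536, Hamming bound = 478, |C| = 759 > bound (violated).

Step 1: Compute V_q(n, t) = Σ_{j=0}^2 C(n, j) (q−1)^j.
  j = 0: C(16,0)·(1)^0 = 1·1 = 1.
  j = 1: C(16,1)·(1)^1 = 16·1 = 16.
  j = 2: C(16,2)·(1)^2 = 120·1 = 120.
  V_q(n, t) = 1 + 16 + 120 = 137.
Step 2: q^n = 2^16 = 65536.
Step 3: Hamming bound ⌊q^n / V_q(n,t)⌋ = ⌊65536/137⌋ = 478.
Step 4: Compare |C| = 759 to 478: violated.
The claimed |C| lies above the Hamming bound, so no 2-ary code of length 16 with d ≥ 5 can have 759 codewords.


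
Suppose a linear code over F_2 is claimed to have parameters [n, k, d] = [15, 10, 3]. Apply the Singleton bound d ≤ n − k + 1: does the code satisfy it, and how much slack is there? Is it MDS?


Singleton RHS = n − k + 1 = 6, slack = 3, bound satisfied, not MDS.

Singleton bound: d ≤ n − k + 1.
Here n = 15, k = 10, so n − k + 1 = 6.
Given d = 3, check d ≤ 6: YES.
Slack = (n − k + 1) − d = 3.
The code is NOT MDS (slack = 3 > 0).
Description: the claimed parameters are [15, 10, 3]_2; such a code would be non-MDS.


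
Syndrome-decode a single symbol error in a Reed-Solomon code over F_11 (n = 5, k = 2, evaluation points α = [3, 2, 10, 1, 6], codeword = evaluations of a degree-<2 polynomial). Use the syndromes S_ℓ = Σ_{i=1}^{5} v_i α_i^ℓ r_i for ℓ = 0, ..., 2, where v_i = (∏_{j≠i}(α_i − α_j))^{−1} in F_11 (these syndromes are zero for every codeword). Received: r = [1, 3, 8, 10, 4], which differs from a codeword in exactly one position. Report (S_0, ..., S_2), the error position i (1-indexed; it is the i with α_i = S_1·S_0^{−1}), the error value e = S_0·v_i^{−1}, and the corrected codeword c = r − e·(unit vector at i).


S = (3, 6, 1), error at position 2, error magnitude e = 3, c = [1, 0, 8, 10, 4].

Step 1: column multipliers v_i = (∏_{j≠i}(α_i − α_j))^{−1} mod 11.
  i = 1 (α = 3): (3−2)(3−10)(3−1)(3−6) = 1·(−7)·2·(−3) = 42 ≡ 9, so v_1 = 9^{−1} = 5 (mod 11).
  i = 2 (α = 2): (2−3)(2−10)(2−1)(2−6) = (−1)·(−8)·1·(−4) = −32 ≡ 1, so v_2 = 1^{−1} = 1 (mod 11).
  i = 3 (α = 10): (10−3)(10−2)(10−1)(10−6) = 7·8·9·4 = 2016 ≡ 3, so v_3 = 3^{−1} = 4 (mod 11).
  i = 4 (α = 1): (1−3)(1−2)(1−10)(1−6) = (−2)·(−1)·(−9)·(−5) = 90 ≡ 2, so v_4 = 2^{−1} = 6 (mod 11).
  i = 5 (α = 6): (6−3)(6−2)(6−10)(6−1) = 3·4·(−4)·5 = −240 ≡ 2, so v_5 = 2^{−1} = 6 (mod 11).
  v = [5, 1, 4, 6, 6].
Step 2: syndromes of r = [1, 3, 8, 10, 4] (all sums mod 11).
  S_0 = Σ v_i r_i = 5·1 + 1·3 + 4·8 + 6·10 + 6·4 = 124 ≡ 3.
  S_1 = Σ v_i α_i r_i = 5·3·1 + 1·2·3 + 4·10·8 + 6·1·10 + 6·6·4 = 545 ≡ 6.
  α_i^2 mod 11 = [9, 4, 1, 1, 3].
  S_2 = Σ v_i α_i^2 r_i = 5·9·1 + 1·4·3 + 4·1·8 + 6·1·10 + 6·3·4 = 221 ≡ 1.
  S = (3, 6, 1) ≠ 0, so r is not a codeword (an error is present).
Step 3: locate the error. For a single error e at position i, S_ℓ = v_i·e·α_i^ℓ, so α_err = S_1/S_0.
  S_0^{−1} = 3^{−1} = 4 (mod 11), so α_err = 6·4 = 24 ≡ 2 = α_2. Error position i = 2.
  Consistency check: S_2/S_1 = 1·2 = 2 ≡ 2 = α_err ✓ (single-error assumption holds).
Step 4: error magnitude e = S_0/v_2 = S_0·∏_{j≠2}(α_2 − α_j) = 3·1 = 3 ≡ 3 (mod 11).
Step 5: correct position 2: c_2 = r_2 − e = 3 − 3 ≡ 0 (mod 11). Hence c = [1, 0, 8, 10, 4].
  Check: interpolating c through the α_i gives m(x) = 9 + 1·x (degree < 2) with m(α_i) = c_i for every i, so c is indeed a codeword.


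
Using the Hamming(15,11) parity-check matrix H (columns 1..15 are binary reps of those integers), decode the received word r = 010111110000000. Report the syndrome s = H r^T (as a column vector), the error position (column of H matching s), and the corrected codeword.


s = (1, 0, 1, 0)^T, error position = 10, corrected codeword c = 010111110100000

Compute s = H r^T mod 2 one row at a time:
  s_1 = 1 + 0 + 0 + 0 + 0 + 0 + 0 + 0 = 1 ≡ 1 (mod 2).
  s_2 = 1 + 1 + 1 + 1 + 0 + 0 + 0 + 0 = 4 ≡ 0 (mod 2).
  s_3 = 1 + 0 + 1 + 1 + 0 + 0 + 0 + 0 = 3 ≡ 1 (mod 2).
  s_4 = 0 + 0 + 1 + 1 + 0 + 0 + 0 + 0 = 2 ≡ 0 (mod 2).
s = (1, 0, 1, 0)^T — this equals column 10 of H (binary 1010), so error is at position 10.
Correct: flip bit 10 of r = 010111110000000 to get c = 010111110100000.


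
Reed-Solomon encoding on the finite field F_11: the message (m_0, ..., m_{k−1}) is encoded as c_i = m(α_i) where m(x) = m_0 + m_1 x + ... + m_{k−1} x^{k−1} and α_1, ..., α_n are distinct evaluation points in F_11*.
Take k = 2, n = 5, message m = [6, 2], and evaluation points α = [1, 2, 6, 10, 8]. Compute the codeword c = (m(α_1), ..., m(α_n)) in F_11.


c = [8, 10, 7, 4, 0]

Message polynomial: m(x) = 6 + 2·x (mod 11).
For each evaluation point α_i, compute m(α_i) mod 11:
  α_1 = 1: Horner steps 2 → 8, so m(1) = 8.
  α_2 = 2: Horner steps 2 → 10, so m(2) = 10.
  α_3 = 6: Horner steps 2 → 7, so m(6) = 7.
  α_4 = 10: Horner steps 2 → 4, so m(10) = 4.
  α_5 = 8: Horner steps 2 → 0, so m(8) = 0.
Codeword c = [8, 10, 7, 4, 0] ∈ F_11^5.


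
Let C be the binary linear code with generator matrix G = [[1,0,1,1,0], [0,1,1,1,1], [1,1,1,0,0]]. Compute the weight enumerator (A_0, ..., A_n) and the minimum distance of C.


Weight distribution: A_0 = 1, A_2 = 2, A_3 = 4, A_4 = 1. Minimum distance d = 2.

Enumerate all 2^3 = 8 messages m ∈ F_2^3.
For each, compute codeword c = mG in F_2^5, then tally its weight.
  m = 000 → c = 00000, weight = 0.
  m = 100 → c = 10110, weight = 3.
  m = 010 → c = 01111, weight = 4.
  m = 110 → c = 11001, weight = 3.
  m = 001 → c = 11100, weight = 3.
  m = 101 → c = 01010, weight = 2.
  m = 011 → c = 10011, weight = 3.
  m = 111 → c = 00101, weight = 2.
Tally weights:
  weight 0: 1 codewords.
  weight 2: 2 codewords.
  weight 3: 4 codewords.
  weight 4: 1 codewords.
Minimum distance d = smallest w > 0 with A_w > 0 = 2.
Sanity: Σ A_w = 8 = 2^3 = 8 ✓.


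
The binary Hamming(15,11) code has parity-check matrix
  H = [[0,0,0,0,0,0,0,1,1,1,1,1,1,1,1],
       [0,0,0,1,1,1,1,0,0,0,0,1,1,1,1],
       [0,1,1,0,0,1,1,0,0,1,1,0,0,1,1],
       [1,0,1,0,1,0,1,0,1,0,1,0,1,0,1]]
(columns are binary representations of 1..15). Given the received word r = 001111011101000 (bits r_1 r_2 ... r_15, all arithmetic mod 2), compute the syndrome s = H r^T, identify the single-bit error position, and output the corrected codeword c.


s = (0, 0, 1, 1)^T, error position = 3, corrected codeword c = 000111011101000

Compute s = H r^T mod 2 one row at a time:
  s_1 = 1 + 1 + 1 + 0 + 1 + 0 + 0 + 0 = 4 ≡ 0 (mod 2).
  s_2 = 1 + 1 + 1 + 0 + 1 + 0 + 0 + 0 = 4 ≡ 0 (mod 2).
  s_3 = 0 + 1 + 1 + 0 + 1 + 0 + 0 + 0 = 3 ≡ 1 (mod 2).
  s_4 = 0 + 1 + 1 + 0 + 1 + 0 + 0 + 0 = 3 ≡ 1 (mod 2).
s = (0, 0, 1, 1)^T — this equals column 3 of H (binary 0011), so error is at position 3.
Correct: flip bit 3 of r = 001111011101000 to get c = 000111011101000.
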